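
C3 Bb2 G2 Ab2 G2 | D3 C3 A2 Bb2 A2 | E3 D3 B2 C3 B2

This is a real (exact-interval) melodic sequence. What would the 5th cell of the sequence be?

G#3 F#3 D#3 E3 D#3

With a 5-note motive the entries are C3, D3, E3, each up a 2nd from the previous.
Continuing the starts: F#3 → G#3.
Statement 5 starts on G#3 and keeps the same exact contour: G#3 F#3 D#3 E3 D#3.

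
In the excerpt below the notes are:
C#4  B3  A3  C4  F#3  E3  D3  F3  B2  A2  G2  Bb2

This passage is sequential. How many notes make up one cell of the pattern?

Try groups of 4 (3 cells in 12 notes):
C#4 B3 A3 C4 | F#3 E3 D3 F3 | B2 A2 G2 Bb2
Each cell is the previous one down a 5th — so the unit is 4 notes.

4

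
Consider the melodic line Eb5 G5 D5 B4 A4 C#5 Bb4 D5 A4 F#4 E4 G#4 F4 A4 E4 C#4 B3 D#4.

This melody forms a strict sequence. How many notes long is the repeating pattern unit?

6

Try groups of 6 (3 cells in 18 notes):
Eb5 G5 D5 B4 A4 C#5 | Bb4 D5 A4 F#4 E4 G#4 | F4 A4 E4 C#4 B3 D#4
That's a consistent down a 4th shift per cell, and no other grouping gives one.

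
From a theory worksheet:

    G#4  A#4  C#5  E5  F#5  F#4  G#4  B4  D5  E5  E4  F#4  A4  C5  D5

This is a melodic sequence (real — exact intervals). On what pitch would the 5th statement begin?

C4

Taking 5-note groups, the heads are G#4, F#4, E4: the pattern moves down a 2nd.
Extending the heads down a 2nd: D4 → C4.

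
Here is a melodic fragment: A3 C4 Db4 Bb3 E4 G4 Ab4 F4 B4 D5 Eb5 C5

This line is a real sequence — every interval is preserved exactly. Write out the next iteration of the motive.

F#5 A5 Bb5 G5

Taking 4-note groups, the heads are A3, E4, B4: the pattern moves up a 5th.
So cell 4 is F#5 A5 Bb5 G5.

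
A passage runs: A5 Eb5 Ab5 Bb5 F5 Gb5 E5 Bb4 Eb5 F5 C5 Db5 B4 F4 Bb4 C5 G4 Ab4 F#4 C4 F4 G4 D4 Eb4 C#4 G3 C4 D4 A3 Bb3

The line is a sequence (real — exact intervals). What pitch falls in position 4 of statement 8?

Grouping in 6s, the 4th note of each cell is Bb5, F5, C5, G4, D4.
Each moves down a 4th. Continuing: A3 → E3 → B2.

B2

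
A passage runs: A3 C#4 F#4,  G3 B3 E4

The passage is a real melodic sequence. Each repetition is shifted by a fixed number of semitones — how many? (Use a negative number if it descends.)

-2

Unit = 3 notes; the statements start on A3, G3, moving down a 2nd each time.
A3→G3 is 55 − 57 = -2 semitones.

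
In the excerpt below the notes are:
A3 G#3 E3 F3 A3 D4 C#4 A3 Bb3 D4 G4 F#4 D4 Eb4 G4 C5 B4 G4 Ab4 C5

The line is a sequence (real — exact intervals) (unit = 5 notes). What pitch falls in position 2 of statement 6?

A5

Grouping in 5s, the 2nd note of each cell is G#3, C#4, F#4, B4.
Carrying that up a 4th forward: E5 → A5.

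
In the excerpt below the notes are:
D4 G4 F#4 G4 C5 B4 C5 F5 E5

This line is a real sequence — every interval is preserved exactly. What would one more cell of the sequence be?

F5 Bb5 A5

The 3-note cells begin on D4, G4, C5 — each up a 4th from the last.
So cell 4 is F5 Bb5 A5.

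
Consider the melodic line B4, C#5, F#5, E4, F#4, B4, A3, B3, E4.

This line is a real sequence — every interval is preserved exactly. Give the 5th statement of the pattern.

G2 A2 D3

The 3-note cells begin on B4, E4, A3 — each down a 5th from the last.
Extending down a 5th: D3 → G2.
So cell 5 is G2 A2 D3.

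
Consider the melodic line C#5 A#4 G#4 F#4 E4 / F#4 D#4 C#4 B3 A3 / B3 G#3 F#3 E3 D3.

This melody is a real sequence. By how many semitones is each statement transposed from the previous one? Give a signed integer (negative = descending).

With a 5-note motive the entries are C#5, F#4, B3, each down a 5th from the previous.
C#5 to F#4 spans -7 semitones.

-7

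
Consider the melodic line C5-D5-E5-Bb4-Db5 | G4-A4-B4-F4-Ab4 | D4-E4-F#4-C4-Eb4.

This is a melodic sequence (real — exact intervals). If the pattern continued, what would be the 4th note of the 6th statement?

A2

With 5-note cells, note 4 of each statement runs Bb4, F4, C4.
Each moves down a 4th. Continuing: G3 → D3 → A2.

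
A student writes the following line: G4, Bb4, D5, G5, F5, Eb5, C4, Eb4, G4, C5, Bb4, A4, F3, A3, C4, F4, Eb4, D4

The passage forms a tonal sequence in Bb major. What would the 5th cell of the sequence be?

Eb2 G2 Bb2 Eb3 D3 C3

With a 6-note motive the entries are G4, C4, F3, each down a 5th from the previous.
Extending down a 5th: Bb2 → Eb2.
So cell 5 is Eb2 G2 Bb2 Eb3 D3 C3.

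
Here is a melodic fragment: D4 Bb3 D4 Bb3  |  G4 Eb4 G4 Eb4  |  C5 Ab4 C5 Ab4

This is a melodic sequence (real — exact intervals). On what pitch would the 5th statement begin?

The 4-note cells begin on D4, G4, C5 — each up a 4th from the last.
Continuing: F5 → Bb5. Statement 5 starts on Bb5.

Bb5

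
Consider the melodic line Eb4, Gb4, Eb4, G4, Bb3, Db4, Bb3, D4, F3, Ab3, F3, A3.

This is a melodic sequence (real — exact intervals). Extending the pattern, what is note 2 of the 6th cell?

F2

Grouping in 4s, the 2nd note of each cell is Gb4, Db4, Ab3.
Carrying that down a 4th forward: Eb3 → Bb2 → F2.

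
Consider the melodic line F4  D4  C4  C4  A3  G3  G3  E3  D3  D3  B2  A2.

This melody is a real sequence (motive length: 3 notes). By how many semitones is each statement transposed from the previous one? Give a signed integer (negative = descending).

With a 3-note motive the entries are F4, C4, G3, D3, each down a 4th from the previous.
Counting half-steps from F4 to C4: -5.

-5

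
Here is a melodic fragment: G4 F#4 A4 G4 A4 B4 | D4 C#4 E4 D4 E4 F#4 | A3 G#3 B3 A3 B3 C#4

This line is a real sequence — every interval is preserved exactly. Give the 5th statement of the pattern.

With a 6-note motive the entries are G4, D4, A3, each down a 4th from the previous.
Extending down a 4th: E3 → B2.
From B2 the exact shape gives B2 A#2 C#3 B2 C#3 D#3.

B2 A#2 C#3 B2 C#3 D#3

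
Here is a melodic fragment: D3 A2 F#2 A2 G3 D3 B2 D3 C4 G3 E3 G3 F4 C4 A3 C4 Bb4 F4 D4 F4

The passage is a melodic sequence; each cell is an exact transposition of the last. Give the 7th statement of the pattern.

Ab5 Eb5 C5 Eb5

Taking 4-note groups, the heads are D3, G3, C4, F4, Bb4: the pattern moves up a 4th.
Extending up a 4th: Eb5 → Ab5.
From Ab5 the exact shape gives Ab5 Eb5 C5 Eb5.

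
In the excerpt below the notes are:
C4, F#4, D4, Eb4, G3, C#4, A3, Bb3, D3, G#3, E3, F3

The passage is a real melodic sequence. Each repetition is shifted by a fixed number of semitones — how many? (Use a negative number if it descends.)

-5

Taking 4-note groups, the heads are C4, G3, D3: the pattern moves down a 4th.
C4 to G3 spans -5 semitones.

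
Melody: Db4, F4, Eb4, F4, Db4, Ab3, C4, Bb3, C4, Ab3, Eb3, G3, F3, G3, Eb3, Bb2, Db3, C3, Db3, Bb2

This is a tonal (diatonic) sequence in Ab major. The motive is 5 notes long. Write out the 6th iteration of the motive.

Unit = 5 notes; the statements start on Db4, Ab3, Eb3, Bb2, moving down a 4th each time.
Carrying on: F2 → C2.
So cell 6 is C2 Eb2 Db2 Eb2 C2.

C2 Eb2 Db2 Eb2 C2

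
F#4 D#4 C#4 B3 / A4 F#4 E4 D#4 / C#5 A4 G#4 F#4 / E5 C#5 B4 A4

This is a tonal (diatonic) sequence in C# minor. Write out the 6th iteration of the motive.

B5 G#5 F#5 E5

The 4-note cells begin on F#4, A4, C#5, E5 — each up a 3rd from the last.
Extending up a 3rd: G#5 → B5.
So cell 6 is B5 G#5 F#5 E5.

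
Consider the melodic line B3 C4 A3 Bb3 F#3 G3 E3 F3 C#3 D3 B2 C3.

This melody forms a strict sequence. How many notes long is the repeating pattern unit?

4

12 notes total. Splitting into 3 groups of 4:
B3 C4 A3 Bb3 | F#3 G3 E3 F3 | C#3 D3 B2 C3
That's a consistent down a 4th shift per cell, and no other grouping gives one.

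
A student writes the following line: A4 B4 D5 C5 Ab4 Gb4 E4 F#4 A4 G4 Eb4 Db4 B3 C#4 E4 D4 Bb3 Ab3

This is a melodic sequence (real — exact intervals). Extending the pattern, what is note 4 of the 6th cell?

Grouping in 6s, the 4th note of each cell is C5, G4, D4.
Extending down a 4th: A3 → E3 → B2.

B2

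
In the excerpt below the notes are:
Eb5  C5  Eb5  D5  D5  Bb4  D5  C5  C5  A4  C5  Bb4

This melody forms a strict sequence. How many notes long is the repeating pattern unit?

There are 12 notes; a 4-note unit gives 3 cells:
Eb5 C5 Eb5 D5 | D5 Bb4 D5 C5 | C5 A4 C5 Bb4
Each cell is the previous one down a 2nd — so the unit is 4 notes.

4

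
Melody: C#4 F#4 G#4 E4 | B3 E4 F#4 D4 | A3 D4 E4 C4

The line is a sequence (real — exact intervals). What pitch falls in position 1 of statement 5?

Grouping in 4s, the 1st note of each cell is C#4, B3, A3.
Each moves down a 2nd. Continuing: G3 → F3.

F3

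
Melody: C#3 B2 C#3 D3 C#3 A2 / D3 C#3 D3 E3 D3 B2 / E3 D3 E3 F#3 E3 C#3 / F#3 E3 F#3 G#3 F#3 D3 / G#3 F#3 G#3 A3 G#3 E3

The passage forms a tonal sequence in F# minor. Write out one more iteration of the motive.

The 6-note cells begin on C#3, D3, E3, F#3, G#3 — each up a 2nd from the last.
Statement 6 starts on A3 and keeps the same diatonic contour: A3 G#3 A3 B3 A3 F#3.

A3 G#3 A3 B3 A3 F#3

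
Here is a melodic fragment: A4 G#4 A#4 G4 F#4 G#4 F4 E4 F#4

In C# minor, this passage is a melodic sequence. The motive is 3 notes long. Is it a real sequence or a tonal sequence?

real

Each cell has the same semitone pattern (-1, 2) — intervals are preserved exactly.
And A#4 lies outside C# minor, so the sequence is real rather than tonal.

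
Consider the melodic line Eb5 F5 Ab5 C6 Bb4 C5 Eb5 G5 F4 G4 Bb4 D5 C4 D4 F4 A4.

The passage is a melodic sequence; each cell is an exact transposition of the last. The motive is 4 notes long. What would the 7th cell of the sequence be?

Unit = 4 notes; the statements start on Eb5, Bb4, F4, C4, moving down a 4th each time.
Extending down a 4th: G3 → D3 → A2.
From A2 the exact shape gives A2 B2 D3 F#3.

A2 B2 D3 F#3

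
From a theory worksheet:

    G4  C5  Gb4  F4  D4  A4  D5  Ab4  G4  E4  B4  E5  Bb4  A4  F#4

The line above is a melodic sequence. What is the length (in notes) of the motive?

5

There are 15 notes; a 5-note unit gives 3 cells:
G4 C5 Gb4 F4 D4 | A4 D5 Ab4 G4 E4 | B4 E5 Bb4 A4 F#4
That's a consistent up a 2nd shift per cell, and no other grouping gives one.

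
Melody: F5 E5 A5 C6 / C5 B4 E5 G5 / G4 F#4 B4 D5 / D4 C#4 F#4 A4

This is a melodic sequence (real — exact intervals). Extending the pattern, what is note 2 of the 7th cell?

Grouping in 4s, the 2nd note of each cell is E5, B4, F#4, C#4.
Each moves down a 4th. Continuing: G#3 → D#3 → A#2.

A#2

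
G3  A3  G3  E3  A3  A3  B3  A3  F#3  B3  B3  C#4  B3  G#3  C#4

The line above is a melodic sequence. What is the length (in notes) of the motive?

15 notes total. Splitting into 3 groups of 5:
G3 A3 G3 E3 A3 | A3 B3 A3 F#3 B3 | B3 C#4 B3 G#3 C#4
That's a consistent up a 2nd shift per cell, and no other grouping gives one.

5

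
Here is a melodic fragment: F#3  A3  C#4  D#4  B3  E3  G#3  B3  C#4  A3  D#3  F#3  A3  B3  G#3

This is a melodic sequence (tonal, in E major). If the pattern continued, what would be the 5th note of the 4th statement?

F#3

The unit is 5 notes. Position-5 pitches of the 3 shown cells: B3, A3, G#3.
One more down a 2nd gives F#3.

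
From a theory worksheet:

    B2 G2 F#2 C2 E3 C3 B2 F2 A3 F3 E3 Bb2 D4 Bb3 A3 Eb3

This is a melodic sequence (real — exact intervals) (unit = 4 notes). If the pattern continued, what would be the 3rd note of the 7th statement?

With 4-note cells, note 3 of each statement runs F#2, B2, E3, A3.
Carrying that up a 4th forward: D4 → G4 → C5.

C5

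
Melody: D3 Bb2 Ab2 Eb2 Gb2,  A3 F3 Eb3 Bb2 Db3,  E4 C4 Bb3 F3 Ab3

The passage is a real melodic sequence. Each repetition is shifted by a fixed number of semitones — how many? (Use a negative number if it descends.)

7

The 5-note cells begin on D3, A3, E4 — each up a 5th from the last.
Counting half-steps from D3 to A3: 7.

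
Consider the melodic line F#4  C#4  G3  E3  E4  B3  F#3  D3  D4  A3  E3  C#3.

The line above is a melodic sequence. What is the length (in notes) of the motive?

4

There are 12 notes; a 4-note unit gives 3 cells:
F#4 C#4 G3 E3 | E4 B3 F#3 D3 | D4 A3 E3 C#3
Every group is a transposition down a 2nd of the one before; no shorter unit works.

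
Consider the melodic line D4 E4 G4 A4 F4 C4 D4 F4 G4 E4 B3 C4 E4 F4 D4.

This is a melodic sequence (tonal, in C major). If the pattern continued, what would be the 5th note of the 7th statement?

Grouping in 5s, the 5th note of each cell is F4, E4, D4.
Each moves down a 2nd. Continuing: C4 → B3 → A3 → G3.

G3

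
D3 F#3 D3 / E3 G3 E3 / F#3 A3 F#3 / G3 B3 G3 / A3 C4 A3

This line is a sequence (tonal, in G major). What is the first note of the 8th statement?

Unit = 3 notes; the statements start on D3, E3, F#3, G3, A3, moving up a 2nd each time.
Extending the heads up a 2nd: B3 → C4 → D4.

D4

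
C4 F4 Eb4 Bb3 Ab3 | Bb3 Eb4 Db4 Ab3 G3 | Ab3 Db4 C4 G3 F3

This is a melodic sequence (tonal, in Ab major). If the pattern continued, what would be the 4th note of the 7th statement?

C3

Grouping in 5s, the 4th note of each cell is Bb3, Ab3, G3.
Extending down a 2nd: F3 → Eb3 → Db3 → C3.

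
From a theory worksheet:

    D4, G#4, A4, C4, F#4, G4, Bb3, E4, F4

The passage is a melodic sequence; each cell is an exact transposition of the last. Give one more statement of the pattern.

Taking 3-note groups, the heads are D4, C4, Bb3: the pattern moves down a 2nd.
From Ab3 the exact shape gives Ab3 D4 Eb4.

Ab3 D4 Eb4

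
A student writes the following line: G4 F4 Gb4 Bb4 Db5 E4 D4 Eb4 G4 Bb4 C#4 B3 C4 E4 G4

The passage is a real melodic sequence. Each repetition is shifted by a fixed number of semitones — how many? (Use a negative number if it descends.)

Taking 5-note groups, the heads are G4, E4, C#4: the pattern moves down a 3rd.
G4 to E4 spans -3 semitones.

-3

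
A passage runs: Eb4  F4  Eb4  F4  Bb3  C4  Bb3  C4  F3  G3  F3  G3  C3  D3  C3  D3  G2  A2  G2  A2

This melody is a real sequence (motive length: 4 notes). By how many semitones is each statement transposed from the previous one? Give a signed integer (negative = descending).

With a 4-note motive the entries are Eb4, Bb3, F3, C3, G2, each down a 4th from the previous.
Eb4→Bb3 is 58 − 63 = -5 semitones.

-5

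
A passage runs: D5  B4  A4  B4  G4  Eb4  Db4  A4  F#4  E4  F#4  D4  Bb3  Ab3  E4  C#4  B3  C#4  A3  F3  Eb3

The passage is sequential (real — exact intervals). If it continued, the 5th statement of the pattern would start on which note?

F#3

The 7-note cells begin on D5, A4, E4 — each down a 4th from the last.
Continuing: B3 → F#3. Statement 5 starts on F#3.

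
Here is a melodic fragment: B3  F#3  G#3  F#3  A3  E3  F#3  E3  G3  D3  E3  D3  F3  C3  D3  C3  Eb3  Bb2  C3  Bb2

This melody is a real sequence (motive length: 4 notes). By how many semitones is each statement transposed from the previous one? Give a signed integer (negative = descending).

Unit = 4 notes; the statements start on B3, A3, G3, F3, Eb3, moving down a 2nd each time.
Counting half-steps from B3 to A3: -2.

-2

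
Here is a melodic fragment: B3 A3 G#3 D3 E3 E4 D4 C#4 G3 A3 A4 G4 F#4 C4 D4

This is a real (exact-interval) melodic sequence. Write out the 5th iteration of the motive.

G5 F5 E5 Bb4 C5

With a 5-note motive the entries are B3, E4, A4, each up a 4th from the previous.
Carrying on: D5 → G5.
So cell 5 is G5 F5 E5 Bb4 C5.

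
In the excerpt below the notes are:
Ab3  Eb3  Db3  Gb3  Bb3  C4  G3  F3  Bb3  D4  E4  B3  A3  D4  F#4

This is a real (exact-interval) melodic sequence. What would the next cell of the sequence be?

The 5-note cells begin on Ab3, C4, E4 — each up a 3rd from the last.
So cell 4 is G#4 D#4 C#4 F#4 A#4.

G#4 D#4 C#4 F#4 A#4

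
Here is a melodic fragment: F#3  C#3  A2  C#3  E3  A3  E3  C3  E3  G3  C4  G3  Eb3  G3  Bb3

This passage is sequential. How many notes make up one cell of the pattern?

5

15 notes total. Splitting into 3 groups of 5:
F#3 C#3 A2 C#3 E3 | A3 E3 C3 E3 G3 | C4 G3 Eb3 G3 Bb3
That's a consistent up a 3rd shift per cell, and no other grouping gives one.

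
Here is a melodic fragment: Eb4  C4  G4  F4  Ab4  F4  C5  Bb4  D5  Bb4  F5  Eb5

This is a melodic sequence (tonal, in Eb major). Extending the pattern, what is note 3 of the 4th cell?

The unit is 4 notes. Position-3 pitches of the 3 shown cells: G4, C5, F5.
Each moves up a 4th; the next is Bb5.

Bb5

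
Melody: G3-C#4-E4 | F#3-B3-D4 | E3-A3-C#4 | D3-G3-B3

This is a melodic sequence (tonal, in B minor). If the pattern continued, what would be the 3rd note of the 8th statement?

The unit is 3 notes. Position-3 pitches of the 4 shown cells: E4, D4, C#4, B3.
Each moves down a 2nd. Continuing: A3 → G3 → F#3 → E3.

E3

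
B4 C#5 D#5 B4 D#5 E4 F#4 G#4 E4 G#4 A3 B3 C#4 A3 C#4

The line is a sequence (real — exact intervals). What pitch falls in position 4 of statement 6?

The unit is 5 notes. Position-4 pitches of the 3 shown cells: B4, E4, A3.
Each moves down a 5th. Continuing: D3 → G2 → C2.

C2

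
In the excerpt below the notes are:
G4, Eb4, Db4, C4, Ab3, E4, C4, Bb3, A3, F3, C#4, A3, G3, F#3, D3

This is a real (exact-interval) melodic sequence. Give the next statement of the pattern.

A#3 F#3 E3 D#3 B2

Unit = 5 notes; the statements start on G4, E4, C#4, moving down a 3rd each time.
Statement 4 starts on A#3 and keeps the same exact contour: A#3 F#3 E3 D#3 B2.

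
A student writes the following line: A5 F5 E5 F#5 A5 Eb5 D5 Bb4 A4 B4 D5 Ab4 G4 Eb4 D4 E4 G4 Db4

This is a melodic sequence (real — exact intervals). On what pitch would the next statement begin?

C4

Unit = 6 notes; the statements start on A5, D5, G4, moving down a 5th each time.
One more step down a 5th gives C4.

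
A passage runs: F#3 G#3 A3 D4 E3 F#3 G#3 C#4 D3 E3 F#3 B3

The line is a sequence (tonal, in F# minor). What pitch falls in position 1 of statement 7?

G#2

With 4-note cells, note 1 of each statement runs F#3, E3, D3.
Carrying that down a 2nd forward: C#3 → B2 → A2 → G#2.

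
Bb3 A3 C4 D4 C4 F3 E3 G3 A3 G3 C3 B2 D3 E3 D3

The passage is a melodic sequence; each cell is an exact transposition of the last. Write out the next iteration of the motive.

G2 F#2 A2 B2 A2

With a 5-note motive the entries are Bb3, F3, C3, each down a 4th from the previous.
From G2 the exact shape gives G2 F#2 A2 B2 A2.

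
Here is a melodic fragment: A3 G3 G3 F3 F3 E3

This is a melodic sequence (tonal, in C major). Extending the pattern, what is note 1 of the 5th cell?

D3

With 2-note cells, note 1 of each statement runs A3, G3, F3.
Extending down a 2nd: E3 → D3.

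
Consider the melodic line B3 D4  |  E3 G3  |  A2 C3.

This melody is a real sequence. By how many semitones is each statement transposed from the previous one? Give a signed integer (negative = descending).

-7

The 2-note cells begin on B3, E3, A2 — each down a 5th from the last.
B3 to E3 spans -7 semitones.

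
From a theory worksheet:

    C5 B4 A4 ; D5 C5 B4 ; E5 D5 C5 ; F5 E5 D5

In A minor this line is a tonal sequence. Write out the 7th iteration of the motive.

The 3-note cells begin on C5, D5, E5, F5 — each up a 2nd from the last.
Continuing the starts: G5 → A5 → B5.
From B5 the diatonic shape gives B5 A5 G5.

B5 A5 G5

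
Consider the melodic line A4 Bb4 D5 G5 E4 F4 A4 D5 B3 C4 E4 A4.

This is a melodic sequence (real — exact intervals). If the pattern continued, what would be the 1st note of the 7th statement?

D#2

With 4-note cells, note 1 of each statement runs A4, E4, B3.
Extending down a 4th: F#3 → C#3 → G#2 → D#2.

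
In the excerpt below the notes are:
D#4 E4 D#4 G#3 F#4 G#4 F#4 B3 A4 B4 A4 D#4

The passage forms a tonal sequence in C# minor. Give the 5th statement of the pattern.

E5 F#5 E5 A4

Unit = 4 notes; the statements start on D#4, F#4, A4, moving up a 3rd each time.
Extending up a 3rd: C#5 → E5.
Statement 5 starts on E5 and keeps the same diatonic contour: E5 F#5 E5 A4.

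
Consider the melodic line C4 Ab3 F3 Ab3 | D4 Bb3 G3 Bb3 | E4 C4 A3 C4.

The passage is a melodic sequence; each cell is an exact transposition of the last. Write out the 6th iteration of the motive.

A#4 F#4 D#4 F#4

Unit = 4 notes; the statements start on C4, D4, E4, moving up a 2nd each time.
Extending up a 2nd: F#4 → G#4 → A#4.
From A#4 the exact shape gives A#4 F#4 D#4 F#4.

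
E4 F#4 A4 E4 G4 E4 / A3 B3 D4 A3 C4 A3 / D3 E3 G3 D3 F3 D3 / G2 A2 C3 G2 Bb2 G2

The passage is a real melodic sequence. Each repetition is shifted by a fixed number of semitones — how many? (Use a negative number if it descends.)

Unit = 6 notes; the statements start on E4, A3, D3, G2, moving down a 5th each time.
Counting half-steps from E4 to A3: -7.

-7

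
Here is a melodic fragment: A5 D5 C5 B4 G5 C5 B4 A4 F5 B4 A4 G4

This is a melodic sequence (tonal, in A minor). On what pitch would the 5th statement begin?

D5

Taking 4-note groups, the heads are A5, G5, F5: the pattern moves down a 2nd.
Continuing: E5 → D5. Statement 5 starts on D5.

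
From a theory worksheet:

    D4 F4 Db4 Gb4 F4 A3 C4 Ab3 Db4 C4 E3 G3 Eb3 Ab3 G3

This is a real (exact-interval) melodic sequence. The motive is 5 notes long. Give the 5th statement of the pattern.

With a 5-note motive the entries are D4, A3, E3, each down a 4th from the previous.
Carrying on: B2 → F#2.
From F#2 the exact shape gives F#2 A2 F2 Bb2 A2.

F#2 A2 F2 Bb2 A2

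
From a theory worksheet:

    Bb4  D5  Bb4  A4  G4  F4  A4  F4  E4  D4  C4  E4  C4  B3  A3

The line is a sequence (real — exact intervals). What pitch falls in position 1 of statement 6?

A2

Grouping in 5s, the 1st note of each cell is Bb4, F4, C4.
Each moves down a 4th. Continuing: G3 → D3 → A2.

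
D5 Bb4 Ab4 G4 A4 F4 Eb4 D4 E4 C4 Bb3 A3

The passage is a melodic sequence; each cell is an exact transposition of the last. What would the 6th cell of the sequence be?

C#3 A2 G2 F#2

The 4-note cells begin on D5, A4, E4 — each down a 4th from the last.
Continuing the starts: B3 → F#3 → C#3.
From C#3 the exact shape gives C#3 A2 G2 F#2.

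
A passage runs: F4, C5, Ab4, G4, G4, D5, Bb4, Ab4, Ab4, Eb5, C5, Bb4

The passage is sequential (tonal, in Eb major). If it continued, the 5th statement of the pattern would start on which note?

Taking 4-note groups, the heads are F4, G4, Ab4: the pattern moves up a 2nd.
Extending the heads up a 2nd: Bb4 → C5.

C5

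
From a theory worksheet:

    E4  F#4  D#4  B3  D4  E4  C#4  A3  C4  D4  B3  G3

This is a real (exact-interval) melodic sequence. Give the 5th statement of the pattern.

Unit = 4 notes; the statements start on E4, D4, C4, moving down a 2nd each time.
Extending down a 2nd: Bb3 → Ab3.
Statement 5 starts on Ab3 and keeps the same exact contour: Ab3 Bb3 G3 Eb3.

Ab3 Bb3 G3 Eb3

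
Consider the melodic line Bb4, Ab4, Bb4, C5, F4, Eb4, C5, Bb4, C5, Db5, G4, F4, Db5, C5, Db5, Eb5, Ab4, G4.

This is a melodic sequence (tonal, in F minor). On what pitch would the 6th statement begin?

G5

With a 6-note motive the entries are Bb4, C5, Db5, each up a 2nd from the previous.
Extending the heads up a 2nd: Eb5 → F5 → G5.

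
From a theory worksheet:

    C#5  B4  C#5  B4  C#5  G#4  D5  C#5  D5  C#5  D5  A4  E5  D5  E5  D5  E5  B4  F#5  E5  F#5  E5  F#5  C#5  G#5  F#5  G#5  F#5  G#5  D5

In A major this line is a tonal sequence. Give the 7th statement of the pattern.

The 6-note cells begin on C#5, D5, E5, F#5, G#5 — each up a 2nd from the last.
Carrying on: A5 → B5.
Statement 7 starts on B5 and keeps the same diatonic contour: B5 A5 B5 A5 B5 F#5.

B5 A5 B5 A5 B5 F#5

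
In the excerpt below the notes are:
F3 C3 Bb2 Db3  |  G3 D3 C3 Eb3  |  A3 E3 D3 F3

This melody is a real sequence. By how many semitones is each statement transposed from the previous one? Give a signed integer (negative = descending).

Unit = 4 notes; the statements start on F3, G3, A3, moving up a 2nd each time.
Counting half-steps from F3 to G3: 2.

2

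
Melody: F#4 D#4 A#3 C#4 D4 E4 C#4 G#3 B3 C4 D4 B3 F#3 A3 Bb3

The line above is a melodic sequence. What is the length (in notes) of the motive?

5

15 notes total. Splitting into 3 groups of 5:
F#4 D#4 A#3 C#4 D4 | E4 C#4 G#3 B3 C4 | D4 B3 F#3 A3 Bb3
That's a consistent down a 2nd shift per cell, and no other grouping gives one.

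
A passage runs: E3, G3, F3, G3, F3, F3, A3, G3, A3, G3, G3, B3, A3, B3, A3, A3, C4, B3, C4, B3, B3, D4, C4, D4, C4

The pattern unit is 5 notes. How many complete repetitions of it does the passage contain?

25 notes in groups of 5 gives 25/5 = 5 statements.
Starts: E3, F3, G3, A3, B3 — each up a 2nd.

5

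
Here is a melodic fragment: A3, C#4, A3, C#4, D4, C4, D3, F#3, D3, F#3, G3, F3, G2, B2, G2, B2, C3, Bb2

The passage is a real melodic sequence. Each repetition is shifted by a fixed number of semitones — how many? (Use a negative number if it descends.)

Taking 6-note groups, the heads are A3, D3, G2: the pattern moves down a 5th.
Counting half-steps from A3 to D3: -7.

-7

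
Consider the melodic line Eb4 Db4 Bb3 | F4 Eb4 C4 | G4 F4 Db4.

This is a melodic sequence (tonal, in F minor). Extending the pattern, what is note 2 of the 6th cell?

Bb4

The unit is 3 notes. Position-2 pitches of the 3 shown cells: Db4, Eb4, F4.
Each moves up a 2nd. Continuing: G4 → Ab4 → Bb4.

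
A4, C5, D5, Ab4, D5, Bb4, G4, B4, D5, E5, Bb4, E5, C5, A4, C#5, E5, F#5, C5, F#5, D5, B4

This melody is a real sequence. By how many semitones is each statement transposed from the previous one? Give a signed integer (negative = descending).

2

With a 7-note motive the entries are A4, B4, C#5, each up a 2nd from the previous.
A4 to B4 spans +2 semitones.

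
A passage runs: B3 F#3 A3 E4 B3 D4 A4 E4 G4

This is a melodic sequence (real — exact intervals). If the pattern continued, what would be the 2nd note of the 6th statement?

G5

Grouping in 3s, the 2nd note of each cell is F#3, B3, E4.
Each moves up a 4th. Continuing: A4 → D5 → G5.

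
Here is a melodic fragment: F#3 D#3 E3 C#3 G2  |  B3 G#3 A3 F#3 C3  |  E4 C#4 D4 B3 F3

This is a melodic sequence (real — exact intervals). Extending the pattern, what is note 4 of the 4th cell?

Grouping in 5s, the 4th note of each cell is C#3, F#3, B3.
Each moves up a 4th; the next is E4.

E4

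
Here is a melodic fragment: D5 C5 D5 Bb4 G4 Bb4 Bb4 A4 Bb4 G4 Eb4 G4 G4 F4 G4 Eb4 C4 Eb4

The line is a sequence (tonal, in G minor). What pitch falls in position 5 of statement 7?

Bb2

Grouping in 6s, the 5th note of each cell is G4, Eb4, C4.
Extending down a 3rd: A3 → F3 → D3 → Bb2.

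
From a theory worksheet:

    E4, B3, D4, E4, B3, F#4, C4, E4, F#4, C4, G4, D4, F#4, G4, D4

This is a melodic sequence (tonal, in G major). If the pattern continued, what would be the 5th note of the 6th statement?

With 5-note cells, note 5 of each statement runs B3, C4, D4.
Each moves up a 2nd. Continuing: E4 → F#4 → G4.

G4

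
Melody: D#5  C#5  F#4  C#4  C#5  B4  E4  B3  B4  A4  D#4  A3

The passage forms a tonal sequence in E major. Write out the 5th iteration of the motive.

The 4-note cells begin on D#5, C#5, B4 — each down a 2nd from the last.
Continuing the starts: A4 → G#4.
Statement 5 starts on G#4 and keeps the same diatonic contour: G#4 F#4 B3 F#3.

G#4 F#4 B3 F#3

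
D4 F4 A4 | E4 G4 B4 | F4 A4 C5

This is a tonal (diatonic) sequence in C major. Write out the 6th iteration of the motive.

Unit = 3 notes; the statements start on D4, E4, F4, moving up a 2nd each time.
Continuing the starts: G4 → A4 → B4.
From B4 the diatonic shape gives B4 D5 F5.

B4 D5 F5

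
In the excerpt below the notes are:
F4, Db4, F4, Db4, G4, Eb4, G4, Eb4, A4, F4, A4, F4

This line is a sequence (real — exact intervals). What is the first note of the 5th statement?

C#5

With a 4-note motive the entries are F4, G4, A4, each up a 2nd from the previous.
Extending the heads up a 2nd: B4 → C#5.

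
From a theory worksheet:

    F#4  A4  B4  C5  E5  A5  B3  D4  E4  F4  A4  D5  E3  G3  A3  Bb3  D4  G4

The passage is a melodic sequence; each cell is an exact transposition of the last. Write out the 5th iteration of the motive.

Taking 6-note groups, the heads are F#4, B3, E3: the pattern moves down a 5th.
Carrying on: A2 → D2.
From D2 the exact shape gives D2 F2 G2 Ab2 C3 F3.

D2 F2 G2 Ab2 C3 F3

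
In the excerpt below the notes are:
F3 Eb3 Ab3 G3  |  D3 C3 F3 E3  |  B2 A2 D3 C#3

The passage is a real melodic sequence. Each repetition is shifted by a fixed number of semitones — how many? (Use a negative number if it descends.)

The 4-note cells begin on F3, D3, B2 — each down a 3rd from the last.
F3 to D3 spans -3 semitones.

-3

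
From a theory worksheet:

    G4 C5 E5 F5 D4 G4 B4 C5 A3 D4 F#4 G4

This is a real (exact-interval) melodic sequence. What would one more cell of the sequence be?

E3 A3 C#4 D4

Taking 4-note groups, the heads are G4, D4, A3: the pattern moves down a 4th.
So cell 4 is E3 A3 C#4 D4.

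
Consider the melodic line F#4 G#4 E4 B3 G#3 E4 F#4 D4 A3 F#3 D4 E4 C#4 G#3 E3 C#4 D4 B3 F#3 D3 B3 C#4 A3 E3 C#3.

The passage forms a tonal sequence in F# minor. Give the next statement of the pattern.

Taking 5-note groups, the heads are F#4, E4, D4, C#4, B3: the pattern moves down a 2nd.
Statement 6 starts on A3 and keeps the same diatonic contour: A3 B3 G#3 D3 B2.

A3 B3 G#3 D3 B2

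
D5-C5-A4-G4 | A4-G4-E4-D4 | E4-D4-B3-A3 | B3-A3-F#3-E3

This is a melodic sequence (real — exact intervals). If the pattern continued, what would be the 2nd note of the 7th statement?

F#2

The unit is 4 notes. Position-2 pitches of the 4 shown cells: C5, G4, D4, A3.
Each moves down a 4th. Continuing: E3 → B2 → F#2.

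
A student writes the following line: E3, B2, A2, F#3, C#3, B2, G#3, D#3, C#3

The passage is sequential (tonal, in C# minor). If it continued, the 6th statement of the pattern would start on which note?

C#4

The 3-note cells begin on E3, F#3, G#3 — each up a 2nd from the last.
Continuing: A3 → B3 → C#4. Statement 6 starts on C#4.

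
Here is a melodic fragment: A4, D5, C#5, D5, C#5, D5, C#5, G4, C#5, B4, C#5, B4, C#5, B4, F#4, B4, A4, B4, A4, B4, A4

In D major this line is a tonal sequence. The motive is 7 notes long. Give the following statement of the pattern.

Taking 7-note groups, the heads are A4, G4, F#4: the pattern moves down a 2nd.
From E4 the diatonic shape gives E4 A4 G4 A4 G4 A4 G4.

E4 A4 G4 A4 G4 A4 G4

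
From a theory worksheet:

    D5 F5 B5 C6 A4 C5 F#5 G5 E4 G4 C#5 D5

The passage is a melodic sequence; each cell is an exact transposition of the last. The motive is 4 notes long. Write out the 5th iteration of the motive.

F#3 A3 D#4 E4

Unit = 4 notes; the statements start on D5, A4, E4, moving down a 4th each time.
Carrying on: B3 → F#3.
From F#3 the exact shape gives F#3 A3 D#4 E4.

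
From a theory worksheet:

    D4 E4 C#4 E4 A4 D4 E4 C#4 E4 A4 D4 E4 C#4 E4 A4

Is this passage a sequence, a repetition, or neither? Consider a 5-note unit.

repetition

Each 5-note cell is identical (D4 E4 C#4 E4 A4), restated at the same pitch.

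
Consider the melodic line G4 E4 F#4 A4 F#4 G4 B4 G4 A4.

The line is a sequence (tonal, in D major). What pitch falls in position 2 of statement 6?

With 3-note cells, note 2 of each statement runs E4, F#4, G4.
Carrying that up a 2nd forward: A4 → B4 → C#5.

C#5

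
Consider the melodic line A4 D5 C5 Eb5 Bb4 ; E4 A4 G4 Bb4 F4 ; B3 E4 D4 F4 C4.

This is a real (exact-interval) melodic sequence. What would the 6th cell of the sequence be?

Unit = 5 notes; the statements start on A4, E4, B3, moving down a 4th each time.
Carrying on: F#3 → C#3 → G#2.
Statement 6 starts on G#2 and keeps the same exact contour: G#2 C#3 B2 D3 A2.

G#2 C#3 B2 D3 A2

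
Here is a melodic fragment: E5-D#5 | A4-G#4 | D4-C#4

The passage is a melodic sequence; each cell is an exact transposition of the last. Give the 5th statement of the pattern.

C3 B2

Unit = 2 notes; the statements start on E5, A4, D4, moving down a 5th each time.
Continuing the starts: G3 → C3.
So cell 5 is C3 B2.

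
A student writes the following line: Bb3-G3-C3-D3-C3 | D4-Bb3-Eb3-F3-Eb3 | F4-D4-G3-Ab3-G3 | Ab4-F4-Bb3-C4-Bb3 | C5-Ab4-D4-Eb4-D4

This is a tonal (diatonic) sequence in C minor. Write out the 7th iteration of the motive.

G5 Eb5 Ab4 Bb4 Ab4

The 5-note cells begin on Bb3, D4, F4, Ab4, C5 — each up a 3rd from the last.
Extending up a 3rd: Eb5 → G5.
From G5 the diatonic shape gives G5 Eb5 Ab4 Bb4 Ab4.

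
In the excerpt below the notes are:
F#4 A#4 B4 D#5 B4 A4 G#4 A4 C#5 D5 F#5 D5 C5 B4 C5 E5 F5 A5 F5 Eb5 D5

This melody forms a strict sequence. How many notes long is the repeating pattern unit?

7

21 notes total. Splitting into 3 groups of 7:
F#4 A#4 B4 D#5 B4 A4 G#4 | A4 C#5 D5 F#5 D5 C5 B4 | C5 E5 F5 A5 F5 Eb5 D5
That's a consistent up a 3rd shift per cell, and no other grouping gives one.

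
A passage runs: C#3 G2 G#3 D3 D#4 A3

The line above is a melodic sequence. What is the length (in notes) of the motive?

2

Try groups of 2 (3 cells in 6 notes):
C#3 G2 | G#3 D3 | D#4 A3
Each cell is the previous one up a 5th — so the unit is 2 notes.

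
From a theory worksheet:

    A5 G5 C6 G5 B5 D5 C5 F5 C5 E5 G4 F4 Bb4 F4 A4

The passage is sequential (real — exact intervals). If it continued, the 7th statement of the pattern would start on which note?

Eb2

The 5-note cells begin on A5, D5, G4 — each down a 5th from the last.
Continuing: C4 → F3 → Bb2 → Eb2. Statement 7 starts on Eb2.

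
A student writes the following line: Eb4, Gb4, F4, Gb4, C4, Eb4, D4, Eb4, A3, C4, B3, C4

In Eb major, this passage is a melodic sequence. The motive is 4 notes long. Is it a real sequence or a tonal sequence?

real

Each cell has the same semitone pattern (3, -1, 1) — intervals are preserved exactly.
And Gb4 lies outside Eb major, so the sequence is real rather than tonal.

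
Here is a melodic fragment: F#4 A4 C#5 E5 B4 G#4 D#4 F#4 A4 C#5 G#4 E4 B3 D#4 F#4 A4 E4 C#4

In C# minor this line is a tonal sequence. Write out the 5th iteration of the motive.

Taking 6-note groups, the heads are F#4, D#4, B3: the pattern moves down a 3rd.
Carrying on: G#3 → E3.
Statement 5 starts on E3 and keeps the same diatonic contour: E3 G#3 B3 D#4 A3 F#3.

E3 G#3 B3 D#4 A3 F#3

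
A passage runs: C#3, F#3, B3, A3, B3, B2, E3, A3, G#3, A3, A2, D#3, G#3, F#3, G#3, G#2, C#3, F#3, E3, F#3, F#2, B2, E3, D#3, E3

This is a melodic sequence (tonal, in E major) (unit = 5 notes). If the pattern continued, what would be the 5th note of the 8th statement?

B2

The unit is 5 notes. Position-5 pitches of the 5 shown cells: B3, A3, G#3, F#3, E3.
Extending down a 2nd: D#3 → C#3 → B2.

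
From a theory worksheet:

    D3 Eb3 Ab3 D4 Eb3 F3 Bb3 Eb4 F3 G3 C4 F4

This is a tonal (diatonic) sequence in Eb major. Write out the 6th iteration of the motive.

Bb3 C4 F4 Bb4

Unit = 4 notes; the statements start on D3, Eb3, F3, moving up a 2nd each time.
Extending up a 2nd: G3 → Ab3 → Bb3.
Statement 6 starts on Bb3 and keeps the same diatonic contour: Bb3 C4 F4 Bb4.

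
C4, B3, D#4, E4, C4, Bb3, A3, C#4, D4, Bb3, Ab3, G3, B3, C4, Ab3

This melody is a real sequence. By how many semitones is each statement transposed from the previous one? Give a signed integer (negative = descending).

Unit = 5 notes; the statements start on C4, Bb3, Ab3, moving down a 2nd each time.
C4→Bb3 is 58 − 60 = -2 semitones.

-2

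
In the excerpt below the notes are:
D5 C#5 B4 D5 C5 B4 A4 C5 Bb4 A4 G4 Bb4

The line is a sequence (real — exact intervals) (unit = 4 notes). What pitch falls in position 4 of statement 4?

Grouping in 4s, the 4th note of each cell is D5, C5, Bb4.
One more down a 2nd gives Ab4.

Ab4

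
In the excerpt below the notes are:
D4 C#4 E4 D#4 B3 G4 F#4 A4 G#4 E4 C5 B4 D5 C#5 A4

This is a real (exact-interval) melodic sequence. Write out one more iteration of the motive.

Unit = 5 notes; the statements start on D4, G4, C5, moving up a 4th each time.
Statement 4 starts on F5 and keeps the same exact contour: F5 E5 G5 F#5 D5.

F5 E5 G5 F#5 D5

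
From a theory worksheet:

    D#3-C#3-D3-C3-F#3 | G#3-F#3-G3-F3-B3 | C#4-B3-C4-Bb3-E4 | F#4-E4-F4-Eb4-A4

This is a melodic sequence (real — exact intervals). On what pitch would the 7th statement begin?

A5

Unit = 5 notes; the statements start on D#3, G#3, C#4, F#4, moving up a 4th each time.
Continuing: B4 → E5 → A5. Statement 7 starts on A5.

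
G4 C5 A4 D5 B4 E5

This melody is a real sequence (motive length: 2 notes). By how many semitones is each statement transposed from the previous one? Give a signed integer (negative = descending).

Taking 2-note groups, the heads are G4, A4, B4: the pattern moves up a 2nd.
G4→A4 is 69 − 67 = 2 semitones.

2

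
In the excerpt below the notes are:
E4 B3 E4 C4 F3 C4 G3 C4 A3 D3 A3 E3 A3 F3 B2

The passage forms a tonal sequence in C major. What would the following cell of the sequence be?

The 5-note cells begin on E4, C4, A3 — each down a 3rd from the last.
Statement 4 starts on F3 and keeps the same diatonic contour: F3 C3 F3 D3 G2.

F3 C3 F3 D3 G2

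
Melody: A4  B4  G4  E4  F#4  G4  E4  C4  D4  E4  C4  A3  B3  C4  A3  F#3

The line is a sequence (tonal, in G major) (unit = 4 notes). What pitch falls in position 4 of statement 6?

B2

Grouping in 4s, the 4th note of each cell is E4, C4, A3, F#3.
Carrying that down a 3rd forward: D3 → B2.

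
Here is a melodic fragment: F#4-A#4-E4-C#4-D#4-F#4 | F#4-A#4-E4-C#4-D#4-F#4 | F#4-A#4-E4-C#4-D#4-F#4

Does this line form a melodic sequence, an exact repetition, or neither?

Each 6-note cell is identical (F#4 A#4 E4 C#4 D#4 F#4), restated at the same pitch.

repetition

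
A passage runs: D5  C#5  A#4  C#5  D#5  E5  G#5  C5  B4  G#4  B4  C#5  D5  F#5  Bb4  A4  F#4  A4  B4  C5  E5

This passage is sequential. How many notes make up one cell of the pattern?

7

There are 21 notes; a 7-note unit gives 3 cells:
D5 C#5 A#4 C#5 D#5 E5 G#5 | C5 B4 G#4 B4 C#5 D5 F#5 | Bb4 A4 F#4 A4 B4 C5 E5
Each cell is the previous one down a 2nd — so the unit is 7 notes.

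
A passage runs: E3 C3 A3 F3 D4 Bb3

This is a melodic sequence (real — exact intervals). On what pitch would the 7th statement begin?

The 2-note cells begin on E3, A3, D4 — each up a 4th from the last.
Continuing: G4 → C5 → F5 → Bb5. Statement 7 starts on Bb5.

Bb5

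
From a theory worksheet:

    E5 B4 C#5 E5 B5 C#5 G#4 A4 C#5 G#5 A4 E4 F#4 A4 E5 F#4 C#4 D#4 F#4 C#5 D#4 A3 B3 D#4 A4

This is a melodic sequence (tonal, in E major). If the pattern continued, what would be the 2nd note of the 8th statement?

The unit is 5 notes. Position-2 pitches of the 5 shown cells: B4, G#4, E4, C#4, A3.
Carrying that down a 3rd forward: F#3 → D#3 → B2.

B2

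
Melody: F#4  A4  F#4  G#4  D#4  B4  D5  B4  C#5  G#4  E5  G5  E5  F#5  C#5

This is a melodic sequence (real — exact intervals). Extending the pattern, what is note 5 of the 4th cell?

F#5

Grouping in 5s, the 5th note of each cell is D#4, G#4, C#5.
From C#5, up a 4th gives F#5.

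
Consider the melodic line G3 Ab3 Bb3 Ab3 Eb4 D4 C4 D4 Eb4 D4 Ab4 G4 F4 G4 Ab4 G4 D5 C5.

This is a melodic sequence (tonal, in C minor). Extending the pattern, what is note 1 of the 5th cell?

With 6-note cells, note 1 of each statement runs G3, C4, F4.
Carrying that up a 4th forward: Bb4 → Eb5.

Eb5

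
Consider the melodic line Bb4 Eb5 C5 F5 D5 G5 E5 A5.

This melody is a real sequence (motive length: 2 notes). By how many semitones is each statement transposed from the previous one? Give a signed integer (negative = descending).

2

Taking 2-note groups, the heads are Bb4, C5, D5, E5: the pattern moves up a 2nd.
Bb4→C5 is 72 − 70 = 2 semitones.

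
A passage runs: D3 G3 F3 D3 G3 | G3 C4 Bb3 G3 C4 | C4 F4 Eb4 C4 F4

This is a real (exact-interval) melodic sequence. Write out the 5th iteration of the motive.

Taking 5-note groups, the heads are D3, G3, C4: the pattern moves up a 4th.
Continuing the starts: F4 → Bb4.
Statement 5 starts on Bb4 and keeps the same exact contour: Bb4 Eb5 Db5 Bb4 Eb5.

Bb4 Eb5 Db5 Bb4 Eb5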